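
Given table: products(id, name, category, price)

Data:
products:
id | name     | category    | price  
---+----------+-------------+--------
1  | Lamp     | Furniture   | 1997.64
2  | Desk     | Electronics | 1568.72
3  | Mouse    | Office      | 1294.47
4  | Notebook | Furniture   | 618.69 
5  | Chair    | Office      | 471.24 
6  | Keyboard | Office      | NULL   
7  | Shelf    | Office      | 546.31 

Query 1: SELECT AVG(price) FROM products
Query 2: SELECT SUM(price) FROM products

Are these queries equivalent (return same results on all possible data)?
No, not equivalent

Query 1 returns: [(1082.845,)]
Query 2 returns: [(6497.07,)]

Reason: AVG vs SUM give different aggregate values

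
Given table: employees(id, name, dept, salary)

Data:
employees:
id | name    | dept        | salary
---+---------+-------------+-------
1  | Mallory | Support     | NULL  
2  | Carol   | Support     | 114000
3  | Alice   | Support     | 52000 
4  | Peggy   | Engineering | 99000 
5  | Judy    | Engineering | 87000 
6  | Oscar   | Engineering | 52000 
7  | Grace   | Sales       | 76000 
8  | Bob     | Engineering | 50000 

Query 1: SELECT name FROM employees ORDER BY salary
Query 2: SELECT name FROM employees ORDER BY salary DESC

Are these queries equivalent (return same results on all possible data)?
No, not equivalent

Query 1 returns: [('Mallory',), ('Bob',), ('Alice',), ('Oscar',), ('Grace',), ('Judy',), ('Peggy',), ('Carol',)]
Query 2 returns: [('Carol',), ('Peggy',), ('Judy',), ('Grace',), ('Alice',), ('Oscar',), ('Bob',), ('Mallory',)]

Reason: ASC vs DESC gives opposite ordering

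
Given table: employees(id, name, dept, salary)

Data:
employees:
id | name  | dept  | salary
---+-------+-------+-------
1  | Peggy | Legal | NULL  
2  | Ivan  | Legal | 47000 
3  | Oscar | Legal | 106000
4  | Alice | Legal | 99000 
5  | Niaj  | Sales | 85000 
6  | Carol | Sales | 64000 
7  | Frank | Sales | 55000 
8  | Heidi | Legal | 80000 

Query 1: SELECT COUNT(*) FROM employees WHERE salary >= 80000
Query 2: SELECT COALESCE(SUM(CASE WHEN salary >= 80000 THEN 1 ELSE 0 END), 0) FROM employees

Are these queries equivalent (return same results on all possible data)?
Yes, equivalent

Both queries return: [(4,)]

Reason: COUNT with WHERE vs conditional SUM (COALESCE handles empty-table NULL)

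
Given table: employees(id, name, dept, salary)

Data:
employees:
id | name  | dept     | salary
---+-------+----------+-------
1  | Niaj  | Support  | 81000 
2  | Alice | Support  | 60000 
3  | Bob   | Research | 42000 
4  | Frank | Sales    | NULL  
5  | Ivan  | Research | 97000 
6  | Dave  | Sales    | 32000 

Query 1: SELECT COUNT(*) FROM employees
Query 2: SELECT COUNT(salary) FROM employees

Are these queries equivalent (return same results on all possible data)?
No, not equivalent

Query 1 returns: [(6,)]
Query 2 returns: [(5,)]

Reason: COUNT(*) includes NULLs, COUNT(column) excludes them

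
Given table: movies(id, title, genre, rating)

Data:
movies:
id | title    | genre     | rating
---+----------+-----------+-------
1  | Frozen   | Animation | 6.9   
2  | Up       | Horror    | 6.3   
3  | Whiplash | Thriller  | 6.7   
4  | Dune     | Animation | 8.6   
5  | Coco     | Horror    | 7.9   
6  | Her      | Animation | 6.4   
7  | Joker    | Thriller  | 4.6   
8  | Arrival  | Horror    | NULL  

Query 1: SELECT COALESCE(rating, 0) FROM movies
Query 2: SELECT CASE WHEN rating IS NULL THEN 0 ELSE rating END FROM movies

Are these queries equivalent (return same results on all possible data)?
Yes, equivalent

Both queries return: [(0,), (4.6,), (6.3,), (6.4,), (6.7,), (6.9,), (7.9,), (8.6,)]

Reason: COALESCE vs CASE for NULL handling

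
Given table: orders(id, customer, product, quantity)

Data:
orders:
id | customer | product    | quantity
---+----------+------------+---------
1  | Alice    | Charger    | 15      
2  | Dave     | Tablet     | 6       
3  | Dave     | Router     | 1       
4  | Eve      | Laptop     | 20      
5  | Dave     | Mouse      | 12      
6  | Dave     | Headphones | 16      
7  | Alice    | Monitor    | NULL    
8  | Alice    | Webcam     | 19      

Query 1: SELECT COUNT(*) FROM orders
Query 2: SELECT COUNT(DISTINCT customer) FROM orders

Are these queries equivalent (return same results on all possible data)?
No, not equivalent

Query 1 returns: [(8,)]
Query 2 returns: [(3,)]

Reason: COUNT(*) counts rows, COUNT(DISTINCT customer) counts unique customers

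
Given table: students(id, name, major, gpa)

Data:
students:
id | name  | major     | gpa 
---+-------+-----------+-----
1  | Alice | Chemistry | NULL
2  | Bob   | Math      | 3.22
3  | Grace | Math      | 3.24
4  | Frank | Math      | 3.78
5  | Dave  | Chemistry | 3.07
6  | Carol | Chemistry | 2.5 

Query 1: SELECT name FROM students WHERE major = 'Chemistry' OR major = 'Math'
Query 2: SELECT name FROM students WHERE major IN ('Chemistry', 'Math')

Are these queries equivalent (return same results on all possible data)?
Yes, equivalent

Both queries return: [('Alice',), ('Bob',), ('Carol',), ('Dave',), ('Frank',), ('Grace',)]

Reason: OR vs IN are equivalent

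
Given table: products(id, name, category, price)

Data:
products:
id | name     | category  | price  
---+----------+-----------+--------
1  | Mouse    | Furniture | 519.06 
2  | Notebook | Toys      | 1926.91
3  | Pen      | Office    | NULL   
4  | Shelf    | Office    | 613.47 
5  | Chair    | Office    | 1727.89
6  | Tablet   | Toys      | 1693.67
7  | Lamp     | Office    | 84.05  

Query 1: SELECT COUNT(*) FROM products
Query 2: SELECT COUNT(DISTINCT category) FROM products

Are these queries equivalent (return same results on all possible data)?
No, not equivalent

Query 1 returns: [(7,)]
Query 2 returns: [(3,)]

Reason: COUNT(*) counts rows, COUNT(DISTINCT category) counts unique categorys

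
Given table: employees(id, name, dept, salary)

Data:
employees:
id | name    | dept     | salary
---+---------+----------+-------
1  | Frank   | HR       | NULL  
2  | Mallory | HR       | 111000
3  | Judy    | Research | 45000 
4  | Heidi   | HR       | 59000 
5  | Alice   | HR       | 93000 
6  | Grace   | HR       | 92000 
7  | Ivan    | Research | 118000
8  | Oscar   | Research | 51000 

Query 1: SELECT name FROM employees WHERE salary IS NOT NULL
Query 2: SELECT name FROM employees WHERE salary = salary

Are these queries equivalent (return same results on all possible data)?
Yes, equivalent

Both queries return: [('Alice',), ('Grace',), ('Heidi',), ('Ivan',), ('Judy',), ('Mallory',), ('Oscar',)]

Reason: IS NOT NULL vs self-equality (both exclude NULLs)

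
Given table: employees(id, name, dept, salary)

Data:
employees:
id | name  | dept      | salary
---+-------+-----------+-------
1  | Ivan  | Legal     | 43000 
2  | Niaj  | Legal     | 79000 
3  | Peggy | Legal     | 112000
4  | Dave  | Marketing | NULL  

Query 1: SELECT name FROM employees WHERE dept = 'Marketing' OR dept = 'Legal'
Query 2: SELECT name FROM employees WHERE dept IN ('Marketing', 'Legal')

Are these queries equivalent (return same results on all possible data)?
Yes, equivalent

Both queries return: [('Dave',), ('Ivan',), ('Niaj',), ('Peggy',)]

Reason: OR vs IN are equivalent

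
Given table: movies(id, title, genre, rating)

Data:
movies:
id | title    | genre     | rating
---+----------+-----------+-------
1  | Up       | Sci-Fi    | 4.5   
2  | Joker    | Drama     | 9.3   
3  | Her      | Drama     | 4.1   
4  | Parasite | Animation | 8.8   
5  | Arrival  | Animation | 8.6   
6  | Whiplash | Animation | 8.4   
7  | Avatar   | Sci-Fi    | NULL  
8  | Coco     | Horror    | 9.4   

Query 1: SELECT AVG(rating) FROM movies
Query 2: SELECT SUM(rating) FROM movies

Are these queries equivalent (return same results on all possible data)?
No, not equivalent

Query 1 returns: [(7.585714285714286,)]
Query 2 returns: [(53.1,)]

Reason: AVG vs SUM give different aggregate values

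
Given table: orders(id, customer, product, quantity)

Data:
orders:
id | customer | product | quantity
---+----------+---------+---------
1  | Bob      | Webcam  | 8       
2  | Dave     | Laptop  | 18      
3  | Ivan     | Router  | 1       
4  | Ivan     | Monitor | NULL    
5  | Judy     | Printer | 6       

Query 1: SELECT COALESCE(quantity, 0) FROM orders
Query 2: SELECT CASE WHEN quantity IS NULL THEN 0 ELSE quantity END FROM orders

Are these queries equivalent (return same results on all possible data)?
Yes, equivalent

Both queries return: [(0,), (1,), (6,), (8,), (18,)]

Reason: COALESCE vs CASE for NULL handling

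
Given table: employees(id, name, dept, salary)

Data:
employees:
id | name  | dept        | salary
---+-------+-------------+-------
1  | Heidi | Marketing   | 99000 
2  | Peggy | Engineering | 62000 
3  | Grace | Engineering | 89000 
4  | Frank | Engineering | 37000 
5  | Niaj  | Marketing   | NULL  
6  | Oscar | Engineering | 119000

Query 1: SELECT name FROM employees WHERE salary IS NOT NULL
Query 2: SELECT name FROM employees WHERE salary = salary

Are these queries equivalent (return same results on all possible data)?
Yes, equivalent

Both queries return: [('Frank',), ('Grace',), ('Heidi',), ('Oscar',), ('Peggy',)]

Reason: IS NOT NULL vs self-equality (both exclude NULLs)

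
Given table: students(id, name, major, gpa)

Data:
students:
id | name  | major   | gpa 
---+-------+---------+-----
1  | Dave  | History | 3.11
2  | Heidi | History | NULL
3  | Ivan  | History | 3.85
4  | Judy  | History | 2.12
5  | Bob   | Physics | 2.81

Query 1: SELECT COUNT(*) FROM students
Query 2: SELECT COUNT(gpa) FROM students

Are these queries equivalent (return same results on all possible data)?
No, not equivalent

Query 1 returns: [(5,)]
Query 2 returns: [(4,)]

Reason: COUNT(*) includes NULLs, COUNT(column) excludes them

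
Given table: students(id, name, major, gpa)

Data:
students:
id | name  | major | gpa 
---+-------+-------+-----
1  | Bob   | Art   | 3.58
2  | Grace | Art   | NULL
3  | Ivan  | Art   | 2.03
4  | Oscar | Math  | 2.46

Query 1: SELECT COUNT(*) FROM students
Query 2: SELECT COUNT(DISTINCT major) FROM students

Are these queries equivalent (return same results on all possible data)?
No, not equivalent

Query 1 returns: [(4,)]
Query 2 returns: [(2,)]

Reason: COUNT(*) counts rows, COUNT(DISTINCT major) counts unique majors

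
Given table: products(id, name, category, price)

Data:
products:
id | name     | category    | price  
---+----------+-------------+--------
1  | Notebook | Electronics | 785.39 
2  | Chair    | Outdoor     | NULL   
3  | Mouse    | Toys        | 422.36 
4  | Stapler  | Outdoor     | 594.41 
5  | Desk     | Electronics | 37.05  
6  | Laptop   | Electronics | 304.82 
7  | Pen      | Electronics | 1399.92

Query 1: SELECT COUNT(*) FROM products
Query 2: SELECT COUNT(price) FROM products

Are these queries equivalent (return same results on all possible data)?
No, not equivalent

Query 1 returns: [(7,)]
Query 2 returns: [(6,)]

Reason: COUNT(*) includes NULLs, COUNT(column) excludes them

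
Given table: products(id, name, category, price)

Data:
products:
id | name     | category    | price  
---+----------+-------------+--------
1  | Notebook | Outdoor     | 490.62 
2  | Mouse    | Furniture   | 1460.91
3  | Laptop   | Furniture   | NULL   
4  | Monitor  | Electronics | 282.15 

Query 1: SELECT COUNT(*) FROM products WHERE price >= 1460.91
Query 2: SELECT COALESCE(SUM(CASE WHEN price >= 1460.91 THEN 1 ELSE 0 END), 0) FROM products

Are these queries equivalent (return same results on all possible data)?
Yes, equivalent

Both queries return: [(1,)]

Reason: COUNT with WHERE vs conditional SUM (COALESCE handles empty-table NULL)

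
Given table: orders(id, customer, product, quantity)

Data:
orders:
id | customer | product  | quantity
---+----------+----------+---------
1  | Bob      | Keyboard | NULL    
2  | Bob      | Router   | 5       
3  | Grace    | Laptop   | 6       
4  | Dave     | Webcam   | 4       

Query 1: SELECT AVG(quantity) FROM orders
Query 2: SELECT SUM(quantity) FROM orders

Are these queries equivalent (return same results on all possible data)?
No, not equivalent

Query 1 returns: [(5.0,)]
Query 2 returns: [(15,)]

Reason: AVG vs SUM give different aggregate values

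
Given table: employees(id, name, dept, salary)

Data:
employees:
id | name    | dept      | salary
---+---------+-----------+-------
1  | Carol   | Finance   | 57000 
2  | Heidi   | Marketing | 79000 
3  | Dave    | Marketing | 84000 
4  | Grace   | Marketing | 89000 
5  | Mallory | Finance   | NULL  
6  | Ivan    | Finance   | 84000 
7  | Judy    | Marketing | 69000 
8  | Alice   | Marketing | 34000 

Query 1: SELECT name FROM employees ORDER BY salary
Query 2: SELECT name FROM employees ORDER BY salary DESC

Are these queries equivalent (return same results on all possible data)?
No, not equivalent

Query 1 returns: [('Mallory',), ('Alice',), ('Carol',), ('Judy',), ('Heidi',), ('Dave',), ('Ivan',), ('Grace',)]
Query 2 returns: [('Grace',), ('Dave',), ('Ivan',), ('Heidi',), ('Judy',), ('Carol',), ('Alice',), ('Mallory',)]

Reason: ASC vs DESC gives opposite ordering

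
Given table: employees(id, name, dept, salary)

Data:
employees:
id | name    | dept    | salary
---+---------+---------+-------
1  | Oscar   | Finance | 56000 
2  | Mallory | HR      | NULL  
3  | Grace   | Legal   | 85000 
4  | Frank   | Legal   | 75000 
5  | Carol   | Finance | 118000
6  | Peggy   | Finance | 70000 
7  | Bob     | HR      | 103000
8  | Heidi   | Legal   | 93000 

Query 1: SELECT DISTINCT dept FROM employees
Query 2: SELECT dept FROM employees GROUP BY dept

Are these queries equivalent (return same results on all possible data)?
Yes, equivalent

Both queries return: [('Finance',), ('HR',), ('Legal',)]

Reason: Both get unique depts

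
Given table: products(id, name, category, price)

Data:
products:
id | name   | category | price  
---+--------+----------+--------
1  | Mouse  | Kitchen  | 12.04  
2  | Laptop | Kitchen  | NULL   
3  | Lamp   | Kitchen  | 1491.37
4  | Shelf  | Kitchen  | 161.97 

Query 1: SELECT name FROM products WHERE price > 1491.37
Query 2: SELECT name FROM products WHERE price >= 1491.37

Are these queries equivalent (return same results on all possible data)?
No, not equivalent

Query 1 returns: []
Query 2 returns: [('Lamp',)]

Reason: > vs >= gives different results when price = 1491.37 exists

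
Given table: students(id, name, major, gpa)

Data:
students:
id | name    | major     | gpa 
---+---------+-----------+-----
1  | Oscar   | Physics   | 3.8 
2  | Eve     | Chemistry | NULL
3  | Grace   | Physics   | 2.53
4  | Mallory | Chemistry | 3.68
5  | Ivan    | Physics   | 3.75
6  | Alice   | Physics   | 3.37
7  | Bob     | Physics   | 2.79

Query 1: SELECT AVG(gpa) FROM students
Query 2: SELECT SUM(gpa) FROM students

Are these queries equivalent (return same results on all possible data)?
No, not equivalent

Query 1 returns: [(3.3200000000000003,)]
Query 2 returns: [(19.92,)]

Reason: AVG vs SUM give different aggregate values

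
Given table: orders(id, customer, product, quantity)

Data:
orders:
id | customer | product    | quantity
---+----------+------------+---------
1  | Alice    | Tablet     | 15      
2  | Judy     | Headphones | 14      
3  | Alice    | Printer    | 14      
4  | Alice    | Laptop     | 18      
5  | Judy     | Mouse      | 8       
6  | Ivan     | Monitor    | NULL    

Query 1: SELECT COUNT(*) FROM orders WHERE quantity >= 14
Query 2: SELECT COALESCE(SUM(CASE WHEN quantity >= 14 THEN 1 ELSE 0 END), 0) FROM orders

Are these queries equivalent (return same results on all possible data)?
Yes, equivalent

Both queries return: [(4,)]

Reason: COUNT with WHERE vs conditional SUM (COALESCE handles empty-table NULL)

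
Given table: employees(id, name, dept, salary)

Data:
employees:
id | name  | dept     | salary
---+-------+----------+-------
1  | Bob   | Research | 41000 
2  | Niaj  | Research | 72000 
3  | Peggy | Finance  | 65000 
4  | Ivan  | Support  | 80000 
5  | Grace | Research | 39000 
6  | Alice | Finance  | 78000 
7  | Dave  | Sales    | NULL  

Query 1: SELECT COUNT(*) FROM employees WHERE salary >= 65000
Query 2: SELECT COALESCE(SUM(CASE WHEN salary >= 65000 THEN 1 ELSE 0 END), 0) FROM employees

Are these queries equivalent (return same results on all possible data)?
Yes, equivalent

Both queries return: [(4,)]

Reason: COUNT with WHERE vs conditional SUM (COALESCE handles empty-table NULL)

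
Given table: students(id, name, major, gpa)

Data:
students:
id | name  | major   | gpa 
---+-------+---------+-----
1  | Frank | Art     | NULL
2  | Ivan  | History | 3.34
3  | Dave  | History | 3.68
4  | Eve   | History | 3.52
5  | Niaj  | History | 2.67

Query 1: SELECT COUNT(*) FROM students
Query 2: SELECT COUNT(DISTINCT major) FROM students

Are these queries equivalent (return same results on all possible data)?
No, not equivalent

Query 1 returns: [(5,)]
Query 2 returns: [(2,)]

Reason: COUNT(*) counts rows, COUNT(DISTINCT major) counts unique majors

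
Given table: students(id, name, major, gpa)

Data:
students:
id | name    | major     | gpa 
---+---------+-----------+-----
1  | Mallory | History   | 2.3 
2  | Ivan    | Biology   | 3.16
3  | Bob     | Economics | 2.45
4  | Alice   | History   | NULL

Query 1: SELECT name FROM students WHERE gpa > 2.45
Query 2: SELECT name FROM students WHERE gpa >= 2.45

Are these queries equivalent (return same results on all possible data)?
No, not equivalent

Query 1 returns: [('Ivan',)]
Query 2 returns: [('Ivan',), ('Bob',)]

Reason: > vs >= gives different results when gpa = 2.45 exists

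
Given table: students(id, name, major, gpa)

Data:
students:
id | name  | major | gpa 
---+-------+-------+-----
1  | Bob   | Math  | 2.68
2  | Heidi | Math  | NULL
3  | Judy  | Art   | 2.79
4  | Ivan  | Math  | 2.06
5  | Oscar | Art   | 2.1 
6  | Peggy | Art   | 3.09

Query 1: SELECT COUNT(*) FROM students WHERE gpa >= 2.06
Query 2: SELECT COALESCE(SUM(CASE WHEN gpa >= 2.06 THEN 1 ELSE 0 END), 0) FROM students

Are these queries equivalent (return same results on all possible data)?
Yes, equivalent

Both queries return: [(5,)]

Reason: COUNT with WHERE vs conditional SUM (COALESCE handles empty-table NULL)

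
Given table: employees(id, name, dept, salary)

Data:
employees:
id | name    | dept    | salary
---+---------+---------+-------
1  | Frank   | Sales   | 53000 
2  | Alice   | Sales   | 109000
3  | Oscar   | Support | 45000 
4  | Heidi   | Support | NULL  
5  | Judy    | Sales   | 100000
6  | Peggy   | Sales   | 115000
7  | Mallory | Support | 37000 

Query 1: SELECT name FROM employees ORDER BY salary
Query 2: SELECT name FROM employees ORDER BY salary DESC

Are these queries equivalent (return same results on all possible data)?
No, not equivalent

Query 1 returns: [('Heidi',), ('Mallory',), ('Oscar',), ('Frank',), ('Judy',), ('Alice',), ('Peggy',)]
Query 2 returns: [('Peggy',), ('Alice',), ('Judy',), ('Frank',), ('Oscar',), ('Mallory',), ('Heidi',)]

Reason: ASC vs DESC gives opposite ordering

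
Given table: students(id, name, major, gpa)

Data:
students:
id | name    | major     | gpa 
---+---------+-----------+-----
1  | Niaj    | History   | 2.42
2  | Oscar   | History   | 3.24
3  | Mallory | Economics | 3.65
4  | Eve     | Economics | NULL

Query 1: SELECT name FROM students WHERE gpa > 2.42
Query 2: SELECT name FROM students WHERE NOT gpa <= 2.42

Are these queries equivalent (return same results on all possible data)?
Yes, equivalent

Both queries return: [('Mallory',), ('Oscar',)]

Reason: Both filter gpa > 2.42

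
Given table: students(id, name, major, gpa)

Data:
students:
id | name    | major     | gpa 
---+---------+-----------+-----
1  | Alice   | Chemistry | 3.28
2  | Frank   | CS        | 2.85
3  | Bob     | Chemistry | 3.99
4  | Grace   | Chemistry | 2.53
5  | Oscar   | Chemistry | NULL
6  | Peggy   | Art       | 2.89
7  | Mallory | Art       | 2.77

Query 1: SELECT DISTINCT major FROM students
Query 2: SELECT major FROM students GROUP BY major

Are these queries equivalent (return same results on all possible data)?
Yes, equivalent

Both queries return: [('Art',), ('CS',), ('Chemistry',)]

Reason: Both get unique majors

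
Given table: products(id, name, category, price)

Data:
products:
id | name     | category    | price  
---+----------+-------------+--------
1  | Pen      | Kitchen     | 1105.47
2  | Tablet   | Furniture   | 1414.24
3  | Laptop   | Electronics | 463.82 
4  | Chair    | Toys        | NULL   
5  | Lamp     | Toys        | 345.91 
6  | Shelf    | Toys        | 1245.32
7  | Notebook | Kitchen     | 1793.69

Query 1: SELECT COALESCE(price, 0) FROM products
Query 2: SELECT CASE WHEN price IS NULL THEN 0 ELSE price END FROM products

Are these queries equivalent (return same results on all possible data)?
Yes, equivalent

Both queries return: [(0,), (345.91,), (463.82,), (1105.47,), (1245.32,), (1414.24,), (1793.69,)]

Reason: COALESCE vs CASE for NULL handling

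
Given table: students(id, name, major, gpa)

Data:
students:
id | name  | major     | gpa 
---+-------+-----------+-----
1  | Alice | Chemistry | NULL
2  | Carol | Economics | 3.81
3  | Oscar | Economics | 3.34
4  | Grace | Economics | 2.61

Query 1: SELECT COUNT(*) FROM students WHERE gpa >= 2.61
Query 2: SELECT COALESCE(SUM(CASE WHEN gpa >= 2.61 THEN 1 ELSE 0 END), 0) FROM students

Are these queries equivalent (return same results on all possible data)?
Yes, equivalent

Both queries return: [(3,)]

Reason: COUNT with WHERE vs conditional SUM (COALESCE handles empty-table NULL)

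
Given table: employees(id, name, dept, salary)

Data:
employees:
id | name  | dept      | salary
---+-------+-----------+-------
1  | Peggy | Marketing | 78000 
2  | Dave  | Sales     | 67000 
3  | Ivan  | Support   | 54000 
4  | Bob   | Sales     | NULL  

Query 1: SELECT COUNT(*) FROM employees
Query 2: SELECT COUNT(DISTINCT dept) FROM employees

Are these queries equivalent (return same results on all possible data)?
No, not equivalent

Query 1 returns: [(4,)]
Query 2 returns: [(3,)]

Reason: COUNT(*) counts rows, COUNT(DISTINCT dept) counts unique depts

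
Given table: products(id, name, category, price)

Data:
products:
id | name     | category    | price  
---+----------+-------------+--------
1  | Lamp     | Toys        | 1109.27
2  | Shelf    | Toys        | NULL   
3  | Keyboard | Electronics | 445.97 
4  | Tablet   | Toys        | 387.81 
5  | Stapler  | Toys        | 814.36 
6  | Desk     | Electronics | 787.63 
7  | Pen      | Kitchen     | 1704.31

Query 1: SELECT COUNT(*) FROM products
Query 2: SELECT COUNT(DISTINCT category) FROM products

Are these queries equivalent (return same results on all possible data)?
No, not equivalent

Query 1 returns: [(7,)]
Query 2 returns: [(3,)]

Reason: COUNT(*) counts rows, COUNT(DISTINCT category) counts unique categorys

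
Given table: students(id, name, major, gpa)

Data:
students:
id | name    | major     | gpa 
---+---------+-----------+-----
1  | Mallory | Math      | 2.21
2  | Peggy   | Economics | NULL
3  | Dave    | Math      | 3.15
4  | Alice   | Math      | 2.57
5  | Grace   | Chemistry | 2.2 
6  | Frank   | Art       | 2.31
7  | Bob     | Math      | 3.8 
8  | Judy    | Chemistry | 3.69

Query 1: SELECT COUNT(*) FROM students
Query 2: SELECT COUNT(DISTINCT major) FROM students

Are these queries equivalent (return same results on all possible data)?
No, not equivalent

Query 1 returns: [(8,)]
Query 2 returns: [(4,)]

Reason: COUNT(*) counts rows, COUNT(DISTINCT major) counts unique majors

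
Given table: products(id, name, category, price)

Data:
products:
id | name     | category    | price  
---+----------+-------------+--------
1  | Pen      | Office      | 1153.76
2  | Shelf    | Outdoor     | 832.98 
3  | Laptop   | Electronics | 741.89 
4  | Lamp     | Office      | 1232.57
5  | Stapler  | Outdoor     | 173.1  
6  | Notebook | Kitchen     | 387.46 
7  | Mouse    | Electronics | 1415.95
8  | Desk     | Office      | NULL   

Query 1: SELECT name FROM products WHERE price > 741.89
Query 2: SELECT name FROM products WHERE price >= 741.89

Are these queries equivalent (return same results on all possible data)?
No, not equivalent

Query 1 returns: [('Pen',), ('Shelf',), ('Lamp',), ('Mouse',)]
Query 2 returns: [('Pen',), ('Shelf',), ('Laptop',), ('Lamp',), ('Mouse',)]

Reason: > vs >= gives different results when price = 741.89 exists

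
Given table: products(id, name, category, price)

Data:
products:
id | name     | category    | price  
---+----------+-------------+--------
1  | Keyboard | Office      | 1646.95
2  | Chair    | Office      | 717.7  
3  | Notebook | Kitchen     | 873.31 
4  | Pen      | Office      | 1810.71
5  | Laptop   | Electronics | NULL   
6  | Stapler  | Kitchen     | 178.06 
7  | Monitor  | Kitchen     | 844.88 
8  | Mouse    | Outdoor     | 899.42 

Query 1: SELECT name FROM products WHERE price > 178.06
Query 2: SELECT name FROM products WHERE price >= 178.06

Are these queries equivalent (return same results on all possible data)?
No, not equivalent

Query 1 returns: [('Keyboard',), ('Chair',), ('Notebook',), ('Pen',), ('Monitor',), ('Mouse',)]
Query 2 returns: [('Keyboard',), ('Chair',), ('Notebook',), ('Pen',), ('Stapler',), ('Monitor',), ('Mouse',)]

Reason: > vs >= gives different results when price = 178.06 exists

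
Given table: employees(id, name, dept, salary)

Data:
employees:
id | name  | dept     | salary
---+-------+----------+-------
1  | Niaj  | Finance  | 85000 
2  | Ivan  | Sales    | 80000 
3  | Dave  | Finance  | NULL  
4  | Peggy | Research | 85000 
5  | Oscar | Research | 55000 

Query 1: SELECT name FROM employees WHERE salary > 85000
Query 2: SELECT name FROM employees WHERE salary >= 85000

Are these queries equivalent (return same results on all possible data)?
No, not equivalent

Query 1 returns: []
Query 2 returns: [('Niaj',), ('Peggy',)]

Reason: > vs >= gives different results when salary = 85000 exists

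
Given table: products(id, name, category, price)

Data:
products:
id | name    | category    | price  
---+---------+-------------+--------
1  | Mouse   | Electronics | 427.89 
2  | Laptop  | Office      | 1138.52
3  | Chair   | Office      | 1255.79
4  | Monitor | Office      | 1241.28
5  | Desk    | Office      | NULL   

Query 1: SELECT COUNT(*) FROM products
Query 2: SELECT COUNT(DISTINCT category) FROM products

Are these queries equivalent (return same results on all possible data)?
No, not equivalent

Query 1 returns: [(5,)]
Query 2 returns: [(2,)]

Reason: COUNT(*) counts rows, COUNT(DISTINCT category) counts unique categorys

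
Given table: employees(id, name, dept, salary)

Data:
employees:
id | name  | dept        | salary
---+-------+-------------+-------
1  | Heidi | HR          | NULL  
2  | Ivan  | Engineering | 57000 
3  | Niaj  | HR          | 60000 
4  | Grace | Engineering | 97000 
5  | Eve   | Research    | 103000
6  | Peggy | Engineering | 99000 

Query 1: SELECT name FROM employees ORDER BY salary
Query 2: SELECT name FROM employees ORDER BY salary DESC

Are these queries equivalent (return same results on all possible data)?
No, not equivalent

Query 1 returns: [('Heidi',), ('Ivan',), ('Niaj',), ('Grace',), ('Peggy',), ('Eve',)]
Query 2 returns: [('Eve',), ('Peggy',), ('Grace',), ('Niaj',), ('Ivan',), ('Heidi',)]

Reason: ASC vs DESC gives opposite ordering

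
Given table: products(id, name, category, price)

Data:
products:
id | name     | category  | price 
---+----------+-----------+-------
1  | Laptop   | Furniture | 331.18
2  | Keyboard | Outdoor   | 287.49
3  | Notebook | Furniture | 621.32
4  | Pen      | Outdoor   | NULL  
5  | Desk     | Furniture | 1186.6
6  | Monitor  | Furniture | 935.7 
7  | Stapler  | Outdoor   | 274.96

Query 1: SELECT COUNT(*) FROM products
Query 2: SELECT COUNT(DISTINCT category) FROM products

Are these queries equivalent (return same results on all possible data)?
No, not equivalent

Query 1 returns: [(7,)]
Query 2 returns: [(2,)]

Reason: COUNT(*) counts rows, COUNT(DISTINCT category) counts unique categorys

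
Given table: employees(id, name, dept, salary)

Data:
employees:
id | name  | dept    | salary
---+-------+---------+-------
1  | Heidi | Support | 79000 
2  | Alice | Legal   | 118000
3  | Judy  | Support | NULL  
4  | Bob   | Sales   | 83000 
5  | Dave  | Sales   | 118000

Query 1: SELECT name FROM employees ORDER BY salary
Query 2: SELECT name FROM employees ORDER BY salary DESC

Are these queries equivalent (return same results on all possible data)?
No, not equivalent

Query 1 returns: [('Judy',), ('Heidi',), ('Bob',), ('Alice',), ('Dave',)]
Query 2 returns: [('Alice',), ('Dave',), ('Bob',), ('Heidi',), ('Judy',)]

Reason: ASC vs DESC gives opposite ordering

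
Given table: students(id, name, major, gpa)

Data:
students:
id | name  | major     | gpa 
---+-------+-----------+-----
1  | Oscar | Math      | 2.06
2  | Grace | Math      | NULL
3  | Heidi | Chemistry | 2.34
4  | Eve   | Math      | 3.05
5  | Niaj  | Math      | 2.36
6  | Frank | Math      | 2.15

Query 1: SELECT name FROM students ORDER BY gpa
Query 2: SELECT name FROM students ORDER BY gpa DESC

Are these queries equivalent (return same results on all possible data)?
No, not equivalent

Query 1 returns: [('Grace',), ('Oscar',), ('Frank',), ('Heidi',), ('Niaj',), ('Eve',)]
Query 2 returns: [('Eve',), ('Niaj',), ('Heidi',), ('Frank',), ('Oscar',), ('Grace',)]

Reason: ASC vs DESC gives opposite ordering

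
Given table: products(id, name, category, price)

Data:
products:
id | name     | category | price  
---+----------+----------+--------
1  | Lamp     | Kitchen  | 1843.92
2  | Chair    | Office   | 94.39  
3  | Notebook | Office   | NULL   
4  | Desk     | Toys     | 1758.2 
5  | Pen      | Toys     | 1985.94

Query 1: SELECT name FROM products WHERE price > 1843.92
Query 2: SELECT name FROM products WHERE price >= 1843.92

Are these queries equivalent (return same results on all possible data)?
No, not equivalent

Query 1 returns: [('Pen',)]
Query 2 returns: [('Lamp',), ('Pen',)]

Reason: > vs >= gives different results when price = 1843.92 exists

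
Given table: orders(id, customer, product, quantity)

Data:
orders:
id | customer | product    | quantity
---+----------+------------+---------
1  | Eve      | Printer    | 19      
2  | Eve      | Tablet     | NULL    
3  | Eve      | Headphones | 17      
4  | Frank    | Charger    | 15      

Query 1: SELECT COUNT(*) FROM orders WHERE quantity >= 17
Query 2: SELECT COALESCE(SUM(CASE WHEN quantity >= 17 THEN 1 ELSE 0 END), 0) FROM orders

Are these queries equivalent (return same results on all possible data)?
Yes, equivalent

Both queries return: [(2,)]

Reason: COUNT with WHERE vs conditional SUM (COALESCE handles empty-table NULL)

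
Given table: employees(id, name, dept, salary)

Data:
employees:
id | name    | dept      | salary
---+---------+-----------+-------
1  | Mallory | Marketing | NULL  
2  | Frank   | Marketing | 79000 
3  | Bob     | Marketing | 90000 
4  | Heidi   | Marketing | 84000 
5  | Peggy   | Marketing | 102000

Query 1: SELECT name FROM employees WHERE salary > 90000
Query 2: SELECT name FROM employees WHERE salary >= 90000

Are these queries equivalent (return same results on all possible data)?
No, not equivalent

Query 1 returns: [('Peggy',)]
Query 2 returns: [('Bob',), ('Peggy',)]

Reason: > vs >= gives different results when salary = 90000 exists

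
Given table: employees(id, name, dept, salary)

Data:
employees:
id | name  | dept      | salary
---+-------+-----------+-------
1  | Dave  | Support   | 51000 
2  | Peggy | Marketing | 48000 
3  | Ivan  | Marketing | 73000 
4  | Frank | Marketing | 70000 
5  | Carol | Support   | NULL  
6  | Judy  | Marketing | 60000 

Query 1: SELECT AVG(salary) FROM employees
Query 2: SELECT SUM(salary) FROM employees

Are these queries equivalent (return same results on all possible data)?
No, not equivalent

Query 1 returns: [(60400.0,)]
Query 2 returns: [(302000,)]

Reason: AVG vs SUM give different aggregate values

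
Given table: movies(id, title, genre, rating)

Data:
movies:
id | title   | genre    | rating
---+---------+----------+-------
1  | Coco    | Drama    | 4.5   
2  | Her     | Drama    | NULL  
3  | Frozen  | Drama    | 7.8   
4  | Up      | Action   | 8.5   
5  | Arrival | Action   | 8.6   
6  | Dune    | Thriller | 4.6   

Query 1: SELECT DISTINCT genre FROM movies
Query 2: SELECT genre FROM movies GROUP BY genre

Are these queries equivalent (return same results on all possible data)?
Yes, equivalent

Both queries return: [('Action',), ('Drama',), ('Thriller',)]

Reason: Both get unique genres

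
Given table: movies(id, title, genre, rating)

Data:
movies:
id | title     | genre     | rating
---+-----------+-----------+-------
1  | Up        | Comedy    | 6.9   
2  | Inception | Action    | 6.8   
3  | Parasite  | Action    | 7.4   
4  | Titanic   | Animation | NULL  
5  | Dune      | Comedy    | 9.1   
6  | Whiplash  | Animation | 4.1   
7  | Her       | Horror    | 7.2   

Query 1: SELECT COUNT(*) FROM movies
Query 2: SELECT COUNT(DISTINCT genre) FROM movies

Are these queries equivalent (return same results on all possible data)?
No, not equivalent

Query 1 returns: [(7,)]
Query 2 returns: [(4,)]

Reason: COUNT(*) counts rows, COUNT(DISTINCT genre) counts unique genres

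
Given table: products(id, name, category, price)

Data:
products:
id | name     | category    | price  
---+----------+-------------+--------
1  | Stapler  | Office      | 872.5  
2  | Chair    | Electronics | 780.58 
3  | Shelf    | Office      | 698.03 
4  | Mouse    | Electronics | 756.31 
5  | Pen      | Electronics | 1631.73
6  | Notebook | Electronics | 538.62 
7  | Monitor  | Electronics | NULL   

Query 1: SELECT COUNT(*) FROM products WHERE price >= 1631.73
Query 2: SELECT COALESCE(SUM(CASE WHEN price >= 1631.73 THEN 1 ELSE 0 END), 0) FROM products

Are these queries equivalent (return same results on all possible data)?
Yes, equivalent

Both queries return: [(1,)]

Reason: COUNT with WHERE vs conditional SUM (COALESCE handles empty-table NULL)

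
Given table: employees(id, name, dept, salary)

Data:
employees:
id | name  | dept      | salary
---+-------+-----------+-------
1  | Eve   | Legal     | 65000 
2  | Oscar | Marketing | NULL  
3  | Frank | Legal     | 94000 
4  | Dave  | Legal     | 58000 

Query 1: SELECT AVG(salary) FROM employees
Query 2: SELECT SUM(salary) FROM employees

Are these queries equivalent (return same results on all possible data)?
No, not equivalent

Query 1 returns: [(72333.33333333333,)]
Query 2 returns: [(217000,)]

Reason: AVG vs SUM give different aggregate values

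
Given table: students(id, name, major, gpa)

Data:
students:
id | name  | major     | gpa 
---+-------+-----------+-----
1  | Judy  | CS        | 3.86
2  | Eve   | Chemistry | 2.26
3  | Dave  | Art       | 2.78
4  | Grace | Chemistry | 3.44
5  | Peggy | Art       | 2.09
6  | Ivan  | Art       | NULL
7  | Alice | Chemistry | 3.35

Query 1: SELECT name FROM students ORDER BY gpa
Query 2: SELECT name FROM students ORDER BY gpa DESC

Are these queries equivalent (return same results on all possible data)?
No, not equivalent

Query 1 returns: [('Ivan',), ('Peggy',), ('Eve',), ('Dave',), ('Alice',), ('Grace',), ('Judy',)]
Query 2 returns: [('Judy',), ('Grace',), ('Alice',), ('Dave',), ('Eve',), ('Peggy',), ('Ivan',)]

Reason: ASC vs DESC gives opposite ordering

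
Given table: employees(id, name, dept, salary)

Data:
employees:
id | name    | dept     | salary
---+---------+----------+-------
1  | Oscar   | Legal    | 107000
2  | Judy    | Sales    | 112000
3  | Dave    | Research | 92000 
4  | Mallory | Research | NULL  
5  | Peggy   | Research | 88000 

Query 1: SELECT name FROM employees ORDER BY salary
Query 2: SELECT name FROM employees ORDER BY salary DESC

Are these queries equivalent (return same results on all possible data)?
No, not equivalent

Query 1 returns: [('Mallory',), ('Peggy',), ('Dave',), ('Oscar',), ('Judy',)]
Query 2 returns: [('Judy',), ('Oscar',), ('Dave',), ('Peggy',), ('Mallory',)]

Reason: ASC vs DESC gives opposite ordering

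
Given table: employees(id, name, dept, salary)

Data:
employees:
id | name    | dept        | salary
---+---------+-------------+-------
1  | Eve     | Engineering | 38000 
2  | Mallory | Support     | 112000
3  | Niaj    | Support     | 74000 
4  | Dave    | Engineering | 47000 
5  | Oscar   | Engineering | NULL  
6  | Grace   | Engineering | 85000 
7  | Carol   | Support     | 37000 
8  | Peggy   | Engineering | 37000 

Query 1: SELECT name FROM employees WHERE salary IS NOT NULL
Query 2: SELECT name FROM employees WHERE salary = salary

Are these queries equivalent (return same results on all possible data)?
Yes, equivalent

Both queries return: [('Carol',), ('Dave',), ('Eve',), ('Grace',), ('Mallory',), ('Niaj',), ('Peggy',)]

Reason: IS NOT NULL vs self-equality (both exclude NULLs)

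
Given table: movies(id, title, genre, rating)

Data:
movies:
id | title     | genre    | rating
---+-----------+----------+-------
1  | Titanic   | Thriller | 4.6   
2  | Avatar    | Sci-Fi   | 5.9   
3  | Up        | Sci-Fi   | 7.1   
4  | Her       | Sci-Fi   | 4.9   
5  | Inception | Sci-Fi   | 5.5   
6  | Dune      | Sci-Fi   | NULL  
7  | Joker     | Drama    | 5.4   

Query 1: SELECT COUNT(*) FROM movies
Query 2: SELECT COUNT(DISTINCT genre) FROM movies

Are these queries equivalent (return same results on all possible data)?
No, not equivalent

Query 1 returns: [(7,)]
Query 2 returns: [(3,)]

Reason: COUNT(*) counts rows, COUNT(DISTINCT genre) counts unique genres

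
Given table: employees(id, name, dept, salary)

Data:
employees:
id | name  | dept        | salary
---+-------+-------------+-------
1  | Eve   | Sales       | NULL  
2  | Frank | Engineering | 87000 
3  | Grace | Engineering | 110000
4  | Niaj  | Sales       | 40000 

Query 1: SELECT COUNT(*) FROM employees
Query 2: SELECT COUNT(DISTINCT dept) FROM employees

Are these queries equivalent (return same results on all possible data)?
No, not equivalent

Query 1 returns: [(4,)]
Query 2 returns: [(2,)]

Reason: COUNT(*) counts rows, COUNT(DISTINCT dept) counts unique depts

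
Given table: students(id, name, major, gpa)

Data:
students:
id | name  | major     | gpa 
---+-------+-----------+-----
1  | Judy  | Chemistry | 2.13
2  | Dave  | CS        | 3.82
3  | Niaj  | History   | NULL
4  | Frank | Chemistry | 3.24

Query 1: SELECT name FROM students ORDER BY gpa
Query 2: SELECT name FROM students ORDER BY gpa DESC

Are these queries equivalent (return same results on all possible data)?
No, not equivalent

Query 1 returns: [('Niaj',), ('Judy',), ('Frank',), ('Dave',)]
Query 2 returns: [('Dave',), ('Frank',), ('Judy',), ('Niaj',)]

Reason: ASC vs DESC gives opposite ordering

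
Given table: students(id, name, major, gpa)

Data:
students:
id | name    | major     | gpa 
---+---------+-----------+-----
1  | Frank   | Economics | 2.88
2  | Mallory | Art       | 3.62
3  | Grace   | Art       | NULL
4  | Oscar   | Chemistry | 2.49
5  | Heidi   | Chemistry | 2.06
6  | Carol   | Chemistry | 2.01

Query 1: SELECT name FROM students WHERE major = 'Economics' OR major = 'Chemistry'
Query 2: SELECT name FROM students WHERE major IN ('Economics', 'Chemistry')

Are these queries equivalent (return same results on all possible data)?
Yes, equivalent

Both queries return: [('Carol',), ('Frank',), ('Heidi',), ('Oscar',)]

Reason: OR vs IN are equivalent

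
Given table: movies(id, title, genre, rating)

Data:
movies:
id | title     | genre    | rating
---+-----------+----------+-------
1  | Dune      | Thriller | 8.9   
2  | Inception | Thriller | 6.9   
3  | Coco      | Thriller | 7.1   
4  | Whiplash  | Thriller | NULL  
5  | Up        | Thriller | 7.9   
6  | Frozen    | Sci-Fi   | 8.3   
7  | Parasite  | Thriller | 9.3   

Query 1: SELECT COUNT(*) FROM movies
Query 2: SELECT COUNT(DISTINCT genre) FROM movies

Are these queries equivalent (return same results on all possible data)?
No, not equivalent

Query 1 returns: [(7,)]
Query 2 returns: [(2,)]

Reason: COUNT(*) counts rows, COUNT(DISTINCT genre) counts unique genres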